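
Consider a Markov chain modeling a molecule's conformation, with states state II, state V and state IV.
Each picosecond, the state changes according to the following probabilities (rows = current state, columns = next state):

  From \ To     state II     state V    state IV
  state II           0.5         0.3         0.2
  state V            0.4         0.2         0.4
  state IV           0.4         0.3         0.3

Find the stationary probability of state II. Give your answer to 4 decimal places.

Let the stationary distribution be π with π = πP and π_1 + π_2 + π_3 = 1.
π_1 = 0.5·π_1 + 0.4·π_2 + 0.4·π_3
π_2 = 0.3·π_1 + 0.2·π_2 + 0.3·π_3
Solving with the normalization constraint gives π = (0.4444, 0.2727, 0.2828).
So the stationary probability of state II is 0.4444.

0.4444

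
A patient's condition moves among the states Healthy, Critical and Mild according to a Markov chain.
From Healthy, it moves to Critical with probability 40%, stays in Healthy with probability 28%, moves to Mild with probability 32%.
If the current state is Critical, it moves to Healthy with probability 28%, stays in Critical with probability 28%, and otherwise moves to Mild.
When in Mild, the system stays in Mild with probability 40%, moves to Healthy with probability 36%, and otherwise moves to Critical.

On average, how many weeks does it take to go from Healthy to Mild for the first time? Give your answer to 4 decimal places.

Let t(s) be the expected number of weeks to first reach Mild from state s, with t(Mild) = 0. Conditioning on the first week:
t(Healthy) = 1 + 0.28·t(Healthy) + 0.4·t(Critical)
t(Critical) = 1 + 0.28·t(Healthy) + 0.28·t(Critical)
Solving: t(Healthy) = 2.7559, t(Critical) = 2.4606.
Expected weeks from Healthy to Mild: 2.7559.

2.7559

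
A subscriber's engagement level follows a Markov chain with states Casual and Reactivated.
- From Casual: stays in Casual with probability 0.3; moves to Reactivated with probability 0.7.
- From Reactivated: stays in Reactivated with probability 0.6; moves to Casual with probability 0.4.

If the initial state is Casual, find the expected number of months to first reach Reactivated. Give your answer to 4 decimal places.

1.4286

Let t(s) be the expected number of months to first reach Reactivated from state s, with t(Reactivated) = 0. Conditioning on the first month:
t(Casual) = 1 + 0.3·t(Casual)
Solving: t(Casual) = 1.4286.
Expected months from Casual to Reactivated: 1.4286.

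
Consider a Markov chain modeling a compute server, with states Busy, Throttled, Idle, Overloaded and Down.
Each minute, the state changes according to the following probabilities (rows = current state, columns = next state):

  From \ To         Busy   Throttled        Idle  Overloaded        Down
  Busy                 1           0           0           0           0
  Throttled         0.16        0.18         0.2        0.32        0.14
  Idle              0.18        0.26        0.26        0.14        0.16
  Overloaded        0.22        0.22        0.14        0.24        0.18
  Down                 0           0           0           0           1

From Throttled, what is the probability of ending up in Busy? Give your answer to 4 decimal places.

0.5378

Let h(s) be the probability of absorption at Busy starting from transient state s. Then h(Busy) = 1 and h(Down) = 0. By first-step analysis:
h(Throttled) = 0.16·1 + 0.18·h(Throttled) + 0.2·h(Idle) + 0.32·h(Overloaded) + 0.14·0
h(Idle) = 0.18·1 + 0.26·h(Throttled) + 0.26·h(Idle) + 0.14·h(Overloaded) + 0.16·0
h(Overloaded) = 0.22·1 + 0.22·h(Throttled) + 0.14·h(Idle) + 0.24·h(Overloaded) + 0.18·0
Solving: h(Throttled) = 0.5378, h(Idle) = 0.5351, h(Overloaded) = 0.5437.
Starting from Throttled, the probability is 0.5378.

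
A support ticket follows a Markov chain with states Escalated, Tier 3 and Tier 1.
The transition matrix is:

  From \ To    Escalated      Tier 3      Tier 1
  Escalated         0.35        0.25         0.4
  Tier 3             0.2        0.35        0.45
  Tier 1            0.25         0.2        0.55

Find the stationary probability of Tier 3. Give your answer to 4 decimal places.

Let the stationary distribution be π with π = πP and π_1 + π_2 + π_3 = 1.
π_1 = 0.35·π_1 + 0.2·π_2 + 0.25·π_3
π_2 = 0.25·π_1 + 0.35·π_2 + 0.2·π_3
Solving with the normalization constraint gives π = (0.2638, 0.2508, 0.4853).
So the stationary probability of Tier 3 is 0.2508.

0.2508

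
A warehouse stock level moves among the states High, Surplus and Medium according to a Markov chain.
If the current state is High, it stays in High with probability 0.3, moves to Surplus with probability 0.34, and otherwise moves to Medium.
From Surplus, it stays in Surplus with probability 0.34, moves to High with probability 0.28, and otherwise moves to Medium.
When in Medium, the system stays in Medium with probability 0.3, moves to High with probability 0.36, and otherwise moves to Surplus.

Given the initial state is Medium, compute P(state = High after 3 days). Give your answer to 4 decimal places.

Propagate the distribution vector 3 days from Medium.
After 0 days: (0.0000, 0.0000, 1.0000)
After 1 day: (0.3600, 0.3400, 0.3000)
After 2 days: (0.3112, 0.3400, 0.3488)
After 3 days: (0.3141, 0.3400, 0.3459)
P(in High after 3 days) = 0.3141

0.3141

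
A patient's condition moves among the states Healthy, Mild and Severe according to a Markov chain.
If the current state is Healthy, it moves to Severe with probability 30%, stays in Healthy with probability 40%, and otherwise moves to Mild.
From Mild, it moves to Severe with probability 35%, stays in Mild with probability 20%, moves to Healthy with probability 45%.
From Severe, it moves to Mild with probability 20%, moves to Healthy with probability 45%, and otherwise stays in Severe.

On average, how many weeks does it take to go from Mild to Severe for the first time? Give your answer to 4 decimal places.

3.0435

Let t(s) be the expected number of weeks to first reach Severe from state s, with t(Severe) = 0. Conditioning on the first week:
t(Healthy) = 1 + 0.4·t(Healthy) + 0.3·t(Mild)
t(Mild) = 1 + 0.45·t(Healthy) + 0.2·t(Mild)
Solving: t(Healthy) = 3.1884, t(Mild) = 3.0435.
Expected weeks from Mild to Severe: 3.0435.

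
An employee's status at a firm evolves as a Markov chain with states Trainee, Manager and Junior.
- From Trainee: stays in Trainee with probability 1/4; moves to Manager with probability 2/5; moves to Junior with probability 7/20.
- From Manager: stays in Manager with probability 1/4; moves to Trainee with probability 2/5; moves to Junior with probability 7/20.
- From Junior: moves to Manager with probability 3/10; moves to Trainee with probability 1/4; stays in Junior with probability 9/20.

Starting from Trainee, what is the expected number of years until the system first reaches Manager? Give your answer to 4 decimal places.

Let t(s) be the expected number of years to first reach Manager from state s, with t(Manager) = 0. Conditioning on the first year:
t(Trainee) = 1 + 0.25·t(Trainee) + 0.35·t(Junior)
t(Junior) = 1 + 0.25·t(Trainee) + 0.45·t(Junior)
Solving: t(Trainee) = 2.7692, t(Junior) = 3.0769.
Expected years from Trainee to Manager: 2.7692.

2.7692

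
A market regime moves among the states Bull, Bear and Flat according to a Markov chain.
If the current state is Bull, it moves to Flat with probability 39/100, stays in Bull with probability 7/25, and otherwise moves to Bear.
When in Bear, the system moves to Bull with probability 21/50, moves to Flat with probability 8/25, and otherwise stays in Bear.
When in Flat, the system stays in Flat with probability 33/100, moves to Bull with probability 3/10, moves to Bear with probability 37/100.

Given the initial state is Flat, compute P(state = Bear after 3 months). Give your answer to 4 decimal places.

Propagate the distribution vector 3 months from Flat.
After 0 months: (0.0000, 0.0000, 1.0000)
After 1 month: (0.3000, 0.3700, 0.3300)
After 2 months: (0.3384, 0.3173, 0.3443)
After 3 months: (0.3313, 0.3216, 0.3471)
P(in Bear after 3 months) = 0.3216

0.3216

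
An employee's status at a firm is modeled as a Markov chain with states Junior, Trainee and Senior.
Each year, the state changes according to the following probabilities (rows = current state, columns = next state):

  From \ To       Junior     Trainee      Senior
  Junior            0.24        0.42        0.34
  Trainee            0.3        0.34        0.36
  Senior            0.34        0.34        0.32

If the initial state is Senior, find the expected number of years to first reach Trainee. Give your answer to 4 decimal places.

Let t(s) be the expected number of years to first reach Trainee from state s, with t(Trainee) = 0. Conditioning on the first year:
t(Junior) = 1 + 0.24·t(Junior) + 0.34·t(Senior)
t(Senior) = 1 + 0.34·t(Junior) + 0.32·t(Senior)
Solving: t(Junior) = 2.5424, t(Senior) = 2.7418.
Expected years from Senior to Trainee: 2.7418.

2.7418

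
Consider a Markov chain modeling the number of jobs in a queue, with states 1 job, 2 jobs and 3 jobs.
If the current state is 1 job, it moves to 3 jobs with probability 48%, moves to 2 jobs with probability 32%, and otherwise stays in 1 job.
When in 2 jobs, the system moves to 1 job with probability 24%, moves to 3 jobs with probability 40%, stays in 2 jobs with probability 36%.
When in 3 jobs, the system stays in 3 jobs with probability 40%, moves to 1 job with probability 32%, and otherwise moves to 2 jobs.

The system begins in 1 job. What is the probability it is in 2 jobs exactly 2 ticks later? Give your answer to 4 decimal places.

Sum over the intermediate state after 1 tick:
P = P(1 job→1 job)·P(1 job→2 jobs) + P(1 job→2 jobs)·P(2 jobs→2 jobs) + P(1 job→3 jobs)·P(3 jobs→2 jobs)
  = 0.2×0.32 + 0.32×0.36 + 0.48×0.28
  = 0.0640 + 0.1152 + 0.1344 = 0.3136

0.3136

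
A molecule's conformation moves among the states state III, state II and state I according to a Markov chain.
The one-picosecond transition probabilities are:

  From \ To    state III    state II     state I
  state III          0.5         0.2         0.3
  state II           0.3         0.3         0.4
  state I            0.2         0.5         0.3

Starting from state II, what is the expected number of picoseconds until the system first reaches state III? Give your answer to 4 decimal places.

3.7931

Let t(s) be the expected number of picoseconds to first reach state III from state s, with t(state III) = 0. Conditioning on the first picosecond:
t(state II) = 1 + 0.3·t(state II) + 0.4·t(state I)
t(state I) = 1 + 0.5·t(state II) + 0.3·t(state I)
Solving: t(state II) = 3.7931, t(state I) = 4.1379.
Expected picoseconds from state II to state III: 3.7931.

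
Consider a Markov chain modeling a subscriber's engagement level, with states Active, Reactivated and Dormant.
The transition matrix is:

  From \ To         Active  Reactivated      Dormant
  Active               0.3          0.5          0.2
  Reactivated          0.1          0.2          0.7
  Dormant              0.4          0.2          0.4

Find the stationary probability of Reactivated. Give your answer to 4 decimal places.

0.2857

Let the stationary distribution be π with π = πP and π_1 + π_2 + π_3 = 1.
π_1 = 0.3·π_1 + 0.1·π_2 + 0.4·π_3
π_2 = 0.5·π_1 + 0.2·π_2 + 0.2·π_3
Solving with the normalization constraint gives π = (0.2857, 0.2857, 0.4286).
So the stationary probability of Reactivated is 0.2857.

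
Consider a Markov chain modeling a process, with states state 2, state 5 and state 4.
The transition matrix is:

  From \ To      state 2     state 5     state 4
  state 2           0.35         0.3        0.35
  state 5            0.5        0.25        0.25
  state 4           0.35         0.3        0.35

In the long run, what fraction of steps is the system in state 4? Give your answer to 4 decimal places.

Let the stationary distribution be π with π = πP and π_1 + π_2 + π_3 = 1.
π_1 = 0.35·π_1 + 0.5·π_2 + 0.35·π_3
π_2 = 0.3·π_1 + 0.25·π_2 + 0.3·π_3
Solving with the normalization constraint gives π = (0.3929, 0.2857, 0.3214).
So the stationary probability of state 4 is 0.3214.

0.3214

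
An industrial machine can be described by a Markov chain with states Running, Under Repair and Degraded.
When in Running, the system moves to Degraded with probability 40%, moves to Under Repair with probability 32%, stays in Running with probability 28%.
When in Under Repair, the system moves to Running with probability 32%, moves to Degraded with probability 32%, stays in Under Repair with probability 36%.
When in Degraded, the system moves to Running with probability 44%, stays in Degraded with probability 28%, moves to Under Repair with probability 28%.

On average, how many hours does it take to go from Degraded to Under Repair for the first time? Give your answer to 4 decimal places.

Let t(s) be the expected number of hours to first reach Under Repair from state s, with t(Under Repair) = 0. Conditioning on the first hour:
t(Running) = 1 + 0.28·t(Running) + 0.4·t(Degraded)
t(Degraded) = 1 + 0.44·t(Running) + 0.28·t(Degraded)
Solving: t(Running) = 3.2710, t(Degraded) = 3.3879.
Expected hours from Degraded to Under Repair: 3.3879.

3.3879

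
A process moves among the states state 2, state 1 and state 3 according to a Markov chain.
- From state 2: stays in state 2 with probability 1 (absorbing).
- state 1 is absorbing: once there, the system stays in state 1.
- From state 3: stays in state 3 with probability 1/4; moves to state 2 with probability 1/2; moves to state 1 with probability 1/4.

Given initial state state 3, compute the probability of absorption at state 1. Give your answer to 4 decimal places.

Let h(s) be the probability of absorption at state 1 starting from transient state s. Then h(state 1) = 1 and h(state 2) = 0. By first-step analysis:
h(state 3) = 0.5·0 + 0.25·1 + 0.25·h(state 3)
Solving: h(state 3) = 0.3333.
Starting from state 3, the probability is 0.3333.

0.3333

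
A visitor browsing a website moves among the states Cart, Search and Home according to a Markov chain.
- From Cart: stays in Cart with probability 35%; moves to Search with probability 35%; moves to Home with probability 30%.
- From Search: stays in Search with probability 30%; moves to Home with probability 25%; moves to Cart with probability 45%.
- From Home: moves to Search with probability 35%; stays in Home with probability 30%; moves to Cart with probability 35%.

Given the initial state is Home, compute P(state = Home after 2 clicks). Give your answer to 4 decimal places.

Sum over the intermediate state after 1 click:
P = P(Home→Cart)·P(Cart→Home) + P(Home→Search)·P(Search→Home) + P(Home→Home)·P(Home→Home)
  = 0.35×0.3 + 0.35×0.25 + 0.3×0.3
  = 0.1050 + 0.0875 + 0.0900 = 0.2825

0.2825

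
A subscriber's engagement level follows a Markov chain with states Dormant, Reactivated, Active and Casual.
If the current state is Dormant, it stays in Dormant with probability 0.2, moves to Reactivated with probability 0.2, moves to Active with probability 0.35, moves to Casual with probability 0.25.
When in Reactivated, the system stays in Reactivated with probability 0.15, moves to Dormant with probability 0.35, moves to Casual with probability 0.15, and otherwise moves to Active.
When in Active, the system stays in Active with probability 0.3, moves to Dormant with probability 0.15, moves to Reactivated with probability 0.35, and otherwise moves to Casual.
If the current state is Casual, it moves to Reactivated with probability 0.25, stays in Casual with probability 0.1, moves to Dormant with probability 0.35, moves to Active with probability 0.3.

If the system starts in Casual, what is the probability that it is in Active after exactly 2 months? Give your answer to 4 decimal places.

0.3300

Propagate the distribution vector 2 months from Casual.
After 0 months: (0.0000, 0.0000, 0.0000, 1.0000)
After 1 month: (0.3500, 0.2500, 0.3000, 0.1000)
After 2 months: (0.2375, 0.2375, 0.3300, 0.1950)
P(in Active after 2 months) = 0.3300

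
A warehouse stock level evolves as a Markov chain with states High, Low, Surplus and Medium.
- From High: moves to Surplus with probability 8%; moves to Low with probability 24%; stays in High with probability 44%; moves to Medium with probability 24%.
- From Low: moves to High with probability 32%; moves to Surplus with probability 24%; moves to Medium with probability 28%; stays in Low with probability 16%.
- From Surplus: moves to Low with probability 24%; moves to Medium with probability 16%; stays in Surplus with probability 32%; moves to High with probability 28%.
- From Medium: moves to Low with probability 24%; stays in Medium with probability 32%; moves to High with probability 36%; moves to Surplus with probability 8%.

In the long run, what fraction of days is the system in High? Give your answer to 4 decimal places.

0.3684

Let the stationary distribution be π with π = πP and π_1 + π_2 + π_3 + π_4 = 1.
π_1 = 0.44·π_1 + 0.32·π_2 + 0.28·π_3 + 0.36·π_4
π_2 = 0.24·π_1 + 0.16·π_2 + 0.24·π_3 + 0.24·π_4
π_3 = 0.08·π_1 + 0.24·π_2 + 0.32·π_3 + 0.08·π_4
Solving with the normalization constraint gives π = (0.3684, 0.2222, 0.1520, 0.2573).
So the stationary probability of High is 0.3684.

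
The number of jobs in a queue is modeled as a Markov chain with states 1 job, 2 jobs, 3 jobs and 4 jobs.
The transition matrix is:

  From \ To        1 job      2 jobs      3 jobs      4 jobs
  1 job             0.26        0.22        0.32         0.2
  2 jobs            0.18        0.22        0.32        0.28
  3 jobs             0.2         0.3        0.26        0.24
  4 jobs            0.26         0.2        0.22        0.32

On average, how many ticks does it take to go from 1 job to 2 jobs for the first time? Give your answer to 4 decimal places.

Let t(s) be the expected number of ticks to first reach 2 jobs from state s, with t(2 jobs) = 0. Conditioning on the first tick:
t(1 job) = 1 + 0.26·t(1 job) + 0.32·t(3 jobs) + 0.2·t(4 jobs)
t(3 jobs) = 1 + 0.2·t(1 job) + 0.26·t(3 jobs) + 0.24·t(4 jobs)
t(4 jobs) = 1 + 0.26·t(1 job) + 0.22·t(3 jobs) + 0.32·t(4 jobs)
Solving: t(1 job) = 4.2098, t(3 jobs) = 3.8970, t(4 jobs) = 4.3410.
Expected ticks from 1 job to 2 jobs: 4.2098.

4.2098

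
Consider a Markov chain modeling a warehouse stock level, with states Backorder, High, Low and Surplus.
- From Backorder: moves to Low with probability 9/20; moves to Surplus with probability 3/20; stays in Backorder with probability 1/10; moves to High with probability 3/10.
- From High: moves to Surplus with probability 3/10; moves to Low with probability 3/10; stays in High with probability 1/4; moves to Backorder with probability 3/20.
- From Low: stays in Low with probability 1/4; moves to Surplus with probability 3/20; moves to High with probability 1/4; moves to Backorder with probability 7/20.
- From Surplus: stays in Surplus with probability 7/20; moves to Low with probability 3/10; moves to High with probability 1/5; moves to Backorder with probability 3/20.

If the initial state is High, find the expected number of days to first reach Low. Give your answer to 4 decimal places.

Let t(s) be the expected number of days to first reach Low from state s, with t(Low) = 0. Conditioning on the first day:
t(Backorder) = 1 + 0.1·t(Backorder) + 0.3·t(High) + 0.15·t(Surplus)
t(High) = 1 + 0.15·t(Backorder) + 0.25·t(High) + 0.3·t(Surplus)
t(Surplus) = 1 + 0.15·t(Backorder) + 0.2·t(High) + 0.35·t(Surplus)
Solving: t(Backorder) = 2.6667, t(High) = 3.1111, t(Surplus) = 3.1111.
Expected days from High to Low: 3.1111.

3.1111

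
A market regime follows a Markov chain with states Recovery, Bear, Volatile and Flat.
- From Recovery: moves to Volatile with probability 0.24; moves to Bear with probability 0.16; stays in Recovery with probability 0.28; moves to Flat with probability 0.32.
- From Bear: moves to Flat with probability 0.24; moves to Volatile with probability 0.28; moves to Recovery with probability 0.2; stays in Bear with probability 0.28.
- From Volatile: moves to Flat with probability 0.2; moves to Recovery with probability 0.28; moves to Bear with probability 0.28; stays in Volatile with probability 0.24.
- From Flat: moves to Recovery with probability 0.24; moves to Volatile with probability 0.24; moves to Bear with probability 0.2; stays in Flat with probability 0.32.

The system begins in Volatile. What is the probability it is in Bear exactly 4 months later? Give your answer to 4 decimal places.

0.2282

Propagate the distribution vector 4 months from Volatile.
After 0 months: (0.0000, 0.0000, 1.0000, 0.0000)
After 1 month: (0.2800, 0.2800, 0.2400, 0.2000)
After 2 months: (0.2496, 0.2304, 0.2512, 0.2688)
After 3 months: (0.2508, 0.2285, 0.2492, 0.2714)
After 4 months: (0.2509, 0.2282, 0.2491, 0.2718)
P(in Bear after 4 months) = 0.2282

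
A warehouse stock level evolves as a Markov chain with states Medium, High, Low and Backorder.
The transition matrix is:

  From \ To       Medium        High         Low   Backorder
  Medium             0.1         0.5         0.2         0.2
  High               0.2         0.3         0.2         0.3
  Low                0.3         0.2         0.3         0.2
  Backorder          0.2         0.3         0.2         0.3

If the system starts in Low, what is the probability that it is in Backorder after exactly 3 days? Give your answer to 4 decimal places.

Propagate the distribution vector 3 days from Low.
After 0 days: (0.0000, 0.0000, 1.0000, 0.0000)
After 1 day: (0.3000, 0.2000, 0.3000, 0.2000)
After 2 days: (0.2000, 0.3300, 0.2300, 0.2400)
After 3 days: (0.2030, 0.3170, 0.2230, 0.2570)
P(in Backorder after 3 days) = 0.2570

0.2570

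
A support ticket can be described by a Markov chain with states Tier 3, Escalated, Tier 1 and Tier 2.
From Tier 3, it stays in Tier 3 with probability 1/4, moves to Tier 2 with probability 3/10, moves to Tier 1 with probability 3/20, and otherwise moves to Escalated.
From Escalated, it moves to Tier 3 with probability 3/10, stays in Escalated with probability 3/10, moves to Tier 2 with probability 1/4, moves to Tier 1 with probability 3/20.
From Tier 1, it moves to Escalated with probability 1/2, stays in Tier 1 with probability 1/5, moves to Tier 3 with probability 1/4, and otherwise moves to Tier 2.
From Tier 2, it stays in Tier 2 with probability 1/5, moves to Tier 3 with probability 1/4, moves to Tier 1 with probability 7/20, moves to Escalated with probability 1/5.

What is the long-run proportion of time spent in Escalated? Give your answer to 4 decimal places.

0.3193

Let the stationary distribution be π with π = πP and π_1 + π_2 + π_3 + π_4 = 1.
π_1 = 0.25·π_1 + 0.3·π_2 + 0.25·π_3 + 0.25·π_4
π_2 = 0.3·π_1 + 0.3·π_2 + 0.5·π_3 + 0.2·π_4
π_3 = 0.15·π_1 + 0.15·π_2 + 0.2·π_3 + 0.35·π_4
Solving with the normalization constraint gives π = (0.2660, 0.3193, 0.2026, 0.2122).
So the stationary probability of Escalated is 0.3193.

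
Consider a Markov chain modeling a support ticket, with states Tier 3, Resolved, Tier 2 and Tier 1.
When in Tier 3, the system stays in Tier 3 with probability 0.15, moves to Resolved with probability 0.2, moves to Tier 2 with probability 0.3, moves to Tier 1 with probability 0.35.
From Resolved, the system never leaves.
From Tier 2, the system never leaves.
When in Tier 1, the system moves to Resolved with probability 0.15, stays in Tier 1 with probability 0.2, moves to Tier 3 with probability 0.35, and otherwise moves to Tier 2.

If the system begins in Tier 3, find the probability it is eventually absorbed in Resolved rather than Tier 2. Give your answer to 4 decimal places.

Let h(s) be the probability of absorption at Resolved starting from transient state s. Then h(Resolved) = 1 and h(Tier 2) = 0. By first-step analysis:
h(Tier 3) = 0.15·h(Tier 3) + 0.2·1 + 0.3·0 + 0.35·h(Tier 1)
h(Tier 1) = 0.35·h(Tier 3) + 0.15·1 + 0.3·0 + 0.2·h(Tier 1)
Solving: h(Tier 3) = 0.3812, h(Tier 1) = 0.3543.
Starting from Tier 3, the probability is 0.3812.

0.3812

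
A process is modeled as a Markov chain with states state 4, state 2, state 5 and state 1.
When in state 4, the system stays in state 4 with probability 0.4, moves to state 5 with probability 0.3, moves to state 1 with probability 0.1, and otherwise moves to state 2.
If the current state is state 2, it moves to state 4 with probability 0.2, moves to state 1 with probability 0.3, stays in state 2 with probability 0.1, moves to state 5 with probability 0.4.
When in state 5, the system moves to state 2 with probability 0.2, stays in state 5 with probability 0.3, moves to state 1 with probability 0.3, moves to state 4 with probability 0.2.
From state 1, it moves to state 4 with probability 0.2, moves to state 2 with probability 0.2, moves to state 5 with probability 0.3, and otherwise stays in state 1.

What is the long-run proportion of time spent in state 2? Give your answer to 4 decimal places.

Let the stationary distribution be π with π = πP and π_1 + π_2 + π_3 + π_4 = 1.
π_1 = 0.4·π_1 + 0.2·π_2 + 0.2·π_3 + 0.2·π_4
π_2 = 0.2·π_1 + 0.1·π_2 + 0.2·π_3 + 0.2·π_4
π_3 = 0.3·π_1 + 0.4·π_2 + 0.3·π_3 + 0.3·π_4
Solving with the normalization constraint gives π = (0.2500, 0.1818, 0.3182, 0.2500).
So the stationary probability of state 2 is 0.1818.

0.1818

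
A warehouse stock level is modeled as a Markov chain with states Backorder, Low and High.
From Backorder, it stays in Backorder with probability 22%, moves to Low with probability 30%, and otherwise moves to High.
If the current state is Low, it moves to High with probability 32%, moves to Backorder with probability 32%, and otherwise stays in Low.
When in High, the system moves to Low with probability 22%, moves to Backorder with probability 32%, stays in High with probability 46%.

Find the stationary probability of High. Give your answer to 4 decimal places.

Let the stationary distribution be π with π = πP and π_1 + π_2 + π_3 = 1.
π_1 = 0.22·π_1 + 0.32·π_2 + 0.32·π_3
π_2 = 0.3·π_1 + 0.36·π_2 + 0.22·π_3
Solving with the normalization constraint gives π = (0.2909, 0.2829, 0.4262).
So the stationary probability of High is 0.4262.

0.4262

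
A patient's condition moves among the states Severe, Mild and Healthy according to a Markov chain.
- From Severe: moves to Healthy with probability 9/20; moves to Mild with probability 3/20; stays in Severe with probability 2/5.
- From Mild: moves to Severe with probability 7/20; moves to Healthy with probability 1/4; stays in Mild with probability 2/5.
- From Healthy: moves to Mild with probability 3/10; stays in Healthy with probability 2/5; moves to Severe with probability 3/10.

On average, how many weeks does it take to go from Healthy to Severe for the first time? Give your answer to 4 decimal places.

3.1579

Let t(s) be the expected number of weeks to first reach Severe from state s, with t(Severe) = 0. Conditioning on the first week:
t(Mild) = 1 + 0.4·t(Mild) + 0.25·t(Healthy)
t(Healthy) = 1 + 0.3·t(Mild) + 0.4·t(Healthy)
Solving: t(Mild) = 2.9825, t(Healthy) = 3.1579.
Expected weeks from Healthy to Severe: 3.1579.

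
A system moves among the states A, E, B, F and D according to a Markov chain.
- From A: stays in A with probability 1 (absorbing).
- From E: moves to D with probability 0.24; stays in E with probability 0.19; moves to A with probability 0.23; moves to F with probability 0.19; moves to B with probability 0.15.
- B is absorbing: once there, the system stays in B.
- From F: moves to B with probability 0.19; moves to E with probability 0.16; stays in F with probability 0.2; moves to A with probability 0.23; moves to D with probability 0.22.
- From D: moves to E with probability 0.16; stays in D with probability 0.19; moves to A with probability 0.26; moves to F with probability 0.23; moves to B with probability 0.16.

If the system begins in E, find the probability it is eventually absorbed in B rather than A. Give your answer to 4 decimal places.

0.4037

Let h(s) be the probability of absorption at B starting from transient state s. Then h(B) = 1 and h(A) = 0. By first-step analysis:
h(E) = 0.23·0 + 0.19·h(E) + 0.15·1 + 0.19·h(F) + 0.24·h(D)
h(F) = 0.23·0 + 0.16·h(E) + 0.19·1 + 0.2·h(F) + 0.22·h(D)
h(D) = 0.26·0 + 0.16·h(E) + 0.16·1 + 0.23·h(F) + 0.19·h(D)
Solving: h(E) = 0.4037, h(F) = 0.4279, h(D) = 0.3988.
Starting from E, the probability is 0.4037.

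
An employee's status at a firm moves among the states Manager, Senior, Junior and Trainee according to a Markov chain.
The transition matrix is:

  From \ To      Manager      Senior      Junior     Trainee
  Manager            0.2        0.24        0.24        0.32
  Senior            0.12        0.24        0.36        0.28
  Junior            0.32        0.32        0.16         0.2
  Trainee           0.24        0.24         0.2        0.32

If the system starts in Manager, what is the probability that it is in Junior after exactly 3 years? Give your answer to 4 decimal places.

0.2409

Propagate the distribution vector 3 years from Manager.
After 0 years: (1.0000, 0.0000, 0.0000, 0.0000)
After 1 year: (0.2000, 0.2400, 0.2400, 0.3200)
After 2 years: (0.2224, 0.2592, 0.2368, 0.2816)
After 3 years: (0.2189, 0.2589, 0.2409, 0.2812)
P(in Junior after 3 years) = 0.2409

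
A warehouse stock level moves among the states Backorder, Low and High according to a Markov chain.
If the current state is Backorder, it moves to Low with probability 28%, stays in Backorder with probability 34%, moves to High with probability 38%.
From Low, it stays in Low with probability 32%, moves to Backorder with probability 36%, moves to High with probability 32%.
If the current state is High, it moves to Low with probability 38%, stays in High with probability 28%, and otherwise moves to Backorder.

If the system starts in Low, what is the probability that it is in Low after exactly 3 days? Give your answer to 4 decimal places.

0.3259

Propagate the distribution vector 3 days from Low.
After 0 days: (0.0000, 1.0000, 0.0000)
After 1 day: (0.3600, 0.3200, 0.3200)
After 2 days: (0.3464, 0.3248, 0.3288)
After 3 days: (0.3465, 0.3259, 0.3276)
P(in Low after 3 days) = 0.3259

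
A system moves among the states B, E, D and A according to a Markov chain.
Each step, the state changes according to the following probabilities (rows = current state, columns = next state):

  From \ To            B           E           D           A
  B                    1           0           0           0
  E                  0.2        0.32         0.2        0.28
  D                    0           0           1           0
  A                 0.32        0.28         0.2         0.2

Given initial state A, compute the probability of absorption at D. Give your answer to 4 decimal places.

Let h(s) be the probability of absorption at D starting from transient state s. Then h(D) = 1 and h(B) = 0. By first-step analysis:
h(E) = 0.2·0 + 0.32·h(E) + 0.2·1 + 0.28·h(A)
h(A) = 0.32·0 + 0.28·h(E) + 0.2·1 + 0.2·h(A)
Solving: h(E) = 0.4639, h(A) = 0.4124.
Starting from A, the probability is 0.4124.

0.4124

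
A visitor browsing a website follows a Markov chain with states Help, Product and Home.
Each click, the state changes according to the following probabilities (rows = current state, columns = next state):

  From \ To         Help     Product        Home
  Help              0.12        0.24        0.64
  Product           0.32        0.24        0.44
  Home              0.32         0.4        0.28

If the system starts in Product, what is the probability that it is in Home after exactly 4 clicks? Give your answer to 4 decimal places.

0.4263

Propagate the distribution vector 4 clicks from Product.
After 0 clicks: (0.0000, 1.0000, 0.0000)
After 1 click: (0.3200, 0.2400, 0.4400)
After 2 clicks: (0.2560, 0.3104, 0.4336)
After 3 clicks: (0.2688, 0.3094, 0.4218)
After 4 clicks: (0.2662, 0.3075, 0.4263)
P(in Home after 4 clicks) = 0.4263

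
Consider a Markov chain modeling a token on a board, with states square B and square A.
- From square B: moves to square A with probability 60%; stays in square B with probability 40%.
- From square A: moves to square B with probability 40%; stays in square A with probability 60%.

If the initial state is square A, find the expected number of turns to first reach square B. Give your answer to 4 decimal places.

Let t(s) be the expected number of turns to first reach square B from state s, with t(square B) = 0. Conditioning on the first turn:
t(square A) = 1 + 0.6·t(square A)
Solving: t(square A) = 2.5000.
Expected turns from square A to square B: 2.5000.

2.5000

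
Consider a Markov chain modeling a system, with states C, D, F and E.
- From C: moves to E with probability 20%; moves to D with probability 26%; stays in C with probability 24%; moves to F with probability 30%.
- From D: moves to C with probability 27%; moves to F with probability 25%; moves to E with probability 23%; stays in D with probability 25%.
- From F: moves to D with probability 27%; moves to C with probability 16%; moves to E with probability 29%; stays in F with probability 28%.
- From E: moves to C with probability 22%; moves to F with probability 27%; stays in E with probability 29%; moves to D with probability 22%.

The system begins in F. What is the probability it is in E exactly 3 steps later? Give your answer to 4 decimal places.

0.2553

Propagate the distribution vector 3 steps from F.
After 0 steps: (0.0000, 0.0000, 1.0000, 0.0000)
After 1 step: (0.1600, 0.2700, 0.2800, 0.2900)
After 2 steps: (0.2199, 0.2485, 0.2722, 0.2594)
After 3 steps: (0.2205, 0.2499, 0.2743, 0.2553)
P(in E after 3 steps) = 0.2553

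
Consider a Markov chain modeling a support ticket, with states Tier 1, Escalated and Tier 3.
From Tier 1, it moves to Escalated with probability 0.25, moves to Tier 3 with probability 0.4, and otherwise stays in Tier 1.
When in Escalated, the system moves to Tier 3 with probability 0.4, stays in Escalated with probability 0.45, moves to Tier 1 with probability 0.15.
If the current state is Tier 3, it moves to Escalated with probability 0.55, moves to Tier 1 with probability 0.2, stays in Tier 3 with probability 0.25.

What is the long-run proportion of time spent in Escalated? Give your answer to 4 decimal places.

Let the stationary distribution be π with π = πP and π_1 + π_2 + π_3 = 1.
π_1 = 0.35·π_1 + 0.15·π_2 + 0.2·π_3
π_2 = 0.25·π_1 + 0.45·π_2 + 0.55·π_3
Solving with the normalization constraint gives π = (0.2092, 0.4429, 0.3478).
So the stationary probability of Escalated is 0.4429.

0.4429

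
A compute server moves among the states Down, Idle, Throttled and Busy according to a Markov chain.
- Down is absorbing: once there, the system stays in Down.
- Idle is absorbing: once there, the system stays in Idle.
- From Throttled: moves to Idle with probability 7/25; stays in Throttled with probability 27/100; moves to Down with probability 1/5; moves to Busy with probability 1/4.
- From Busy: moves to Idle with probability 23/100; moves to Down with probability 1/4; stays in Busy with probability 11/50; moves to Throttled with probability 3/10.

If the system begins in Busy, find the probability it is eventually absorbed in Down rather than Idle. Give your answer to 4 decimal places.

0.4905

Let h(s) be the probability of absorption at Down starting from transient state s. Then h(Down) = 1 and h(Idle) = 0. By first-step analysis:
h(Throttled) = 0.2·1 + 0.28·0 + 0.27·h(Throttled) + 0.25·h(Busy)
h(Busy) = 0.25·1 + 0.23·0 + 0.3·h(Throttled) + 0.22·h(Busy)
Solving: h(Throttled) = 0.4419, h(Busy) = 0.4905.
Starting from Busy, the probability is 0.4905.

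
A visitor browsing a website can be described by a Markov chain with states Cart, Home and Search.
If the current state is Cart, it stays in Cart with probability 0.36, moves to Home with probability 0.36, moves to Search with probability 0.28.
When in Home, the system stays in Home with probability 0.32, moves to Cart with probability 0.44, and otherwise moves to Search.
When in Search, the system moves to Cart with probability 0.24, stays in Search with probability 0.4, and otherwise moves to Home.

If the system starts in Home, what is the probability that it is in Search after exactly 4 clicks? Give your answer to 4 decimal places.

0.3024

Propagate the distribution vector 4 clicks from Home.
After 0 clicks: (0.0000, 1.0000, 0.0000)
After 1 click: (0.4400, 0.3200, 0.2400)
After 2 clicks: (0.3568, 0.3472, 0.2960)
After 3 clicks: (0.3523, 0.3461, 0.3016)
After 4 clicks: (0.3515, 0.3462, 0.3024)
P(in Search after 4 clicks) = 0.3024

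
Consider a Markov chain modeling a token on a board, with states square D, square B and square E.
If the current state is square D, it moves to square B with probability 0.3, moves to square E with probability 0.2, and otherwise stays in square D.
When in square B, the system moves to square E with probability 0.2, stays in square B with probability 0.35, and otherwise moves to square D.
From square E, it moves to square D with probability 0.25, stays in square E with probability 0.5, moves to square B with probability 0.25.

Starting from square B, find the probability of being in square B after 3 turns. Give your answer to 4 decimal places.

0.3024

Propagate the distribution vector 3 turns from square B.
After 0 turns: (0.0000, 1.0000, 0.0000)
After 1 turn: (0.4500, 0.3500, 0.2000)
After 2 turns: (0.4325, 0.3075, 0.2600)
After 3 turns: (0.4196, 0.3024, 0.2780)
P(in square B after 3 turns) = 0.3024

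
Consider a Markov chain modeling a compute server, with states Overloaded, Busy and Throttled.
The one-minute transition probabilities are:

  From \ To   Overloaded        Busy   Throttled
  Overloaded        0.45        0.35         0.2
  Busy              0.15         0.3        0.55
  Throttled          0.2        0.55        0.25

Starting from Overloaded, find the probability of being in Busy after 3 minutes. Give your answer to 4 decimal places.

Propagate the distribution vector 3 minutes from Overloaded.
After 0 minutes: (1.0000, 0.0000, 0.0000)
After 1 minute: (0.4500, 0.3500, 0.2000)
After 2 minutes: (0.2950, 0.3725, 0.3325)
After 3 minutes: (0.2551, 0.3979, 0.3470)
P(in Busy after 3 minutes) = 0.3979

0.3979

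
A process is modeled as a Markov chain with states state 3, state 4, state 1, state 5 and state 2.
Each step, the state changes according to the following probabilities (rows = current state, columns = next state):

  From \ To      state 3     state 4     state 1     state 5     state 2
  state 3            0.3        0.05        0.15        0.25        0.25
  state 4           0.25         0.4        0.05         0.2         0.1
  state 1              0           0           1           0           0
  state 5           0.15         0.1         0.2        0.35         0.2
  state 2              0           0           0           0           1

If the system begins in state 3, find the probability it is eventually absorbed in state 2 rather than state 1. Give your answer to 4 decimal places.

0.5904

Let h(s) be the probability of absorption at state 2 starting from transient state s. Then h(state 2) = 1 and h(state 1) = 0. By first-step analysis:
h(state 3) = 0.3·h(state 3) + 0.05·h(state 4) + 0.15·0 + 0.25·h(state 5) + 0.25·1
h(state 4) = 0.25·h(state 3) + 0.4·h(state 4) + 0.05·0 + 0.2·h(state 5) + 0.1·1
h(state 5) = 0.15·h(state 3) + 0.1·h(state 4) + 0.2·0 + 0.35·h(state 5) + 0.2·1
Solving: h(state 3) = 0.5904, h(state 4) = 0.5909, h(state 5) = 0.5348.
Starting from state 3, the probability is 0.5904.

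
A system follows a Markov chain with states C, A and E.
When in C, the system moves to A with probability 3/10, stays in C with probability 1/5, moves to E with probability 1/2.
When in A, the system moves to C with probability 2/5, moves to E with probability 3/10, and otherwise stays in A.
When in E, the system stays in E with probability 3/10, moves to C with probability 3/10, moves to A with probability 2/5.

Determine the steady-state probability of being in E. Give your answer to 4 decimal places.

Let the stationary distribution be π with π = πP and π_1 + π_2 + π_3 = 1.
π_1 = 0.2·π_1 + 0.4·π_2 + 0.3·π_3
π_2 = 0.3·π_1 + 0.3·π_2 + 0.4·π_3
Solving with the normalization constraint gives π = (0.3033, 0.3361, 0.3607).
So the stationary probability of E is 0.3607.

0.3607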